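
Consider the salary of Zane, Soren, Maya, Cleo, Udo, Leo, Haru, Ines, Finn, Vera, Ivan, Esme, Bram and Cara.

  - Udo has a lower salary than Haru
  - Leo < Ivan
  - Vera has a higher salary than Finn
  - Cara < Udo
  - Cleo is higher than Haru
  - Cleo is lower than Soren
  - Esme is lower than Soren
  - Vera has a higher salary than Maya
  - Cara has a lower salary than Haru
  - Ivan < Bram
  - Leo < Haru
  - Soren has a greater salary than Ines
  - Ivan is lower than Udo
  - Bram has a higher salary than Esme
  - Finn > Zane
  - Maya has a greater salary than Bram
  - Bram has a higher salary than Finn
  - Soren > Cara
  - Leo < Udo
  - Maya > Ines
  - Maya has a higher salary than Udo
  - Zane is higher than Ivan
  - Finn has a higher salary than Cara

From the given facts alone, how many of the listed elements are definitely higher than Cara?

8

The elements the relations force above Cara are Finn, Udo, Bram, Haru, Maya, Vera, Cleo, Soren — no chain reaches any other.
That is 8.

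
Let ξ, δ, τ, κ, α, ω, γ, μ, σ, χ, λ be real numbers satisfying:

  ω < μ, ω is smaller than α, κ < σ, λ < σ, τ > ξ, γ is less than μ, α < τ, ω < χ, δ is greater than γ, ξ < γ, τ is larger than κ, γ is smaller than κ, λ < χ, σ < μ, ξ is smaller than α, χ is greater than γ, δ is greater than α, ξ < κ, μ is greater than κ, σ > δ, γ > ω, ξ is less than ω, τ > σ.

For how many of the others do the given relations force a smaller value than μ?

From μ the given relations immediately reach ω, γ, κ, σ.
From those, ξ, λ, δ — 7 in total.
From those, α — 8 in total.
Nothing else is reachable below μ; 8 in all.

8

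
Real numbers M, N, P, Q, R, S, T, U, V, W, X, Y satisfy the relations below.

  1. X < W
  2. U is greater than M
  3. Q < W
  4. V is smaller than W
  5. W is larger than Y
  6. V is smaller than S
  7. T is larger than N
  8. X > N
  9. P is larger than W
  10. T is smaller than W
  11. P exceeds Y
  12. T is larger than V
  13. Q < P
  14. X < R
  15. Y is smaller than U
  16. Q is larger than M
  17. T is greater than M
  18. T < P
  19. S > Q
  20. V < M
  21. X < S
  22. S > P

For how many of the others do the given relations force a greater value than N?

6

Directly above N: X, T.
One step further: R, W, P, S (6 so far).
Nothing else is reachable above N; 6 in all.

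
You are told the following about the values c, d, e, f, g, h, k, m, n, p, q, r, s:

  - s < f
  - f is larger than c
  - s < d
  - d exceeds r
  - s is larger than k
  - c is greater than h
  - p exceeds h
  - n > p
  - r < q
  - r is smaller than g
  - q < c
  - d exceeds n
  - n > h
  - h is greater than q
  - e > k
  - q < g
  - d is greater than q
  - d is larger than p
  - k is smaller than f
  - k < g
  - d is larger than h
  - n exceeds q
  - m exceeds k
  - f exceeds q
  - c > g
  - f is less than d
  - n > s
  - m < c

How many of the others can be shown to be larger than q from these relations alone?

7

Directly above q: g, h, n, c, f, d.
One step further: p (7 so far).
Nothing else is reachable above q; 7 in all.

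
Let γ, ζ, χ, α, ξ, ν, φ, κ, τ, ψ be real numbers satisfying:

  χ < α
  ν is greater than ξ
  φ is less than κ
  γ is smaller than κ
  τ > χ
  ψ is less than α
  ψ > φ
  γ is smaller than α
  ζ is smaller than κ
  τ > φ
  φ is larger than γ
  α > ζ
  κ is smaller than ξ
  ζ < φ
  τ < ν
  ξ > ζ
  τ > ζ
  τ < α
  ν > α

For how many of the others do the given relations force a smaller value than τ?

4

The elements the relations force below τ are γ, ζ, φ, χ — no chain reaches any other.
That is 4.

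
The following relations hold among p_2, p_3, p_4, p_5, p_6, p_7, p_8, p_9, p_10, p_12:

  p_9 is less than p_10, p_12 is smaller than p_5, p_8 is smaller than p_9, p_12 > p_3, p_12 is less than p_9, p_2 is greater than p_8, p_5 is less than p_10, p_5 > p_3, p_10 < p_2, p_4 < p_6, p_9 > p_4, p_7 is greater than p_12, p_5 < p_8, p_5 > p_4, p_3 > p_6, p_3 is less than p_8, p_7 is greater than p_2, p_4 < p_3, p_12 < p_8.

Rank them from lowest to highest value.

The consecutive links are each given: p_4 < p_6; p_6 < p_3; p_3 < p_12; p_12 < p_5; p_5 < p_8; p_8 < p_9; p_9 < p_10; p_10 < p_2; p_2 < p_7.

p_4 < p_6 < p_3 < p_12 < p_5 < p_8 < p_9 < p_10 < p_2 < p_7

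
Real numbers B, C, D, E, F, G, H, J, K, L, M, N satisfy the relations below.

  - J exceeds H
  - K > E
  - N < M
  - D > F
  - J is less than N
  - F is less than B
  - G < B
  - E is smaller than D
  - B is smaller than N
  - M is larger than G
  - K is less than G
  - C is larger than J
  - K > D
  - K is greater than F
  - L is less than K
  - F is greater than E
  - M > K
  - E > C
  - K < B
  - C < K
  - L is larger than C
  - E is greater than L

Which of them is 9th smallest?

Piecing the relations together gives one ordering: H < J < C < L < E < F < D < K < G < B < N < M.
Counting 9 from the smallest end gives G.

G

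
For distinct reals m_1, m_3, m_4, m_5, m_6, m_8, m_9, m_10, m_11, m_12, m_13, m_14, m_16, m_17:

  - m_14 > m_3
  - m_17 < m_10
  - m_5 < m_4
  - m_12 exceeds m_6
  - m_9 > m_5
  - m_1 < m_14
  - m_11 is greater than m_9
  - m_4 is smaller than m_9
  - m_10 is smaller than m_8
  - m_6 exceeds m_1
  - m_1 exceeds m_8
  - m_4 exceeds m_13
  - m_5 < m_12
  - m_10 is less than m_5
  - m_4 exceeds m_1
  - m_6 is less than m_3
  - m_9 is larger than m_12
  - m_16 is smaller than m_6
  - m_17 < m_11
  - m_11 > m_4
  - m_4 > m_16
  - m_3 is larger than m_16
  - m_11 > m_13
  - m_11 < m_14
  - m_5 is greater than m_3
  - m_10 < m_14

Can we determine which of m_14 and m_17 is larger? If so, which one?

The relevant relations are m_17 < m_10; m_10 < m_8; m_8 < m_1; m_1 < m_6; m_6 < m_3; m_3 < m_5; m_5 < m_4; m_4 < m_9; m_9 < m_11; m_11 < m_14.
Chaining these gives m_17 < m_10 < m_8 < m_1 < m_6 < m_3 < m_5 < m_4 < m_9 < m_11 < m_14.
So m_14 is larger.

m_14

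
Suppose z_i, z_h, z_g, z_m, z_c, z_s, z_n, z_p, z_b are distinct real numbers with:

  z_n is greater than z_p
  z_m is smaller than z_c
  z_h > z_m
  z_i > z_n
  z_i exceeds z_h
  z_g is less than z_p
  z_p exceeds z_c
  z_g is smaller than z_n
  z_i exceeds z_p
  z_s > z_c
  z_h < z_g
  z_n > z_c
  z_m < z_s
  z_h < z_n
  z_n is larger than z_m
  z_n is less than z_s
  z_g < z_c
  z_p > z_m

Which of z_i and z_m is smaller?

z_m

Link the given pairs in sequence: z_m < z_h; z_h < z_g; z_g < z_c; z_c < z_p; z_p < z_n; z_n < z_i.
Together: z_m < z_h < z_g < z_c < z_p < z_n < z_i.
So z_m < z_i; z_m is the smaller of the two.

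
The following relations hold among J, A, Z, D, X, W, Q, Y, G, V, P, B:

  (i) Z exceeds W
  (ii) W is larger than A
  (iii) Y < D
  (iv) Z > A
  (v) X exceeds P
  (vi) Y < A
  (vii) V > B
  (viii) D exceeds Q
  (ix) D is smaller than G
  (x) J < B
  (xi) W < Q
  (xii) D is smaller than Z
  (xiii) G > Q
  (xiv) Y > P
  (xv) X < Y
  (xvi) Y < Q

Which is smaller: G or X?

X

Chaining the given relations: X < Y < A < W < Q < D < G.
So X < G; X is the smaller of the two.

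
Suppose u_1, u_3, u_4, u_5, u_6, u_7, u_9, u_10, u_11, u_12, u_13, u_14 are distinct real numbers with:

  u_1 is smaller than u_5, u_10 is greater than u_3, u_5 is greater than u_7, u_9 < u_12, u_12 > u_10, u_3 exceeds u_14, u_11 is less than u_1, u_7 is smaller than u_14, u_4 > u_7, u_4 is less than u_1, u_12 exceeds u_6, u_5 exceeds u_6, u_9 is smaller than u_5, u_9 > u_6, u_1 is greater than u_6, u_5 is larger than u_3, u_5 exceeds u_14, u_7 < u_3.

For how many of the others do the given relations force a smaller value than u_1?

The elements the relations force below u_1 are u_6, u_7, u_11, u_4 — no chain reaches any other.
That is 4.

4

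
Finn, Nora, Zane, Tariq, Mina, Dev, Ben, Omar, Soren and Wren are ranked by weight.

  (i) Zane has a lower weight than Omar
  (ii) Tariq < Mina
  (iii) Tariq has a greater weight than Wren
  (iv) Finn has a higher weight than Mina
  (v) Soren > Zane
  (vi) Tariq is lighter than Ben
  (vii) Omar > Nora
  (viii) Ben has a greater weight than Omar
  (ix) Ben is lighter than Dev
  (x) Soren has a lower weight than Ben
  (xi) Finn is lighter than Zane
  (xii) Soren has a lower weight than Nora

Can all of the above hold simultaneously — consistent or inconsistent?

consistent

The single ordering Wren < Tariq < Mina < Finn < Zane < Soren < Nora < Omar < Ben < Dev satisfies every listed relation, so no contradiction arises.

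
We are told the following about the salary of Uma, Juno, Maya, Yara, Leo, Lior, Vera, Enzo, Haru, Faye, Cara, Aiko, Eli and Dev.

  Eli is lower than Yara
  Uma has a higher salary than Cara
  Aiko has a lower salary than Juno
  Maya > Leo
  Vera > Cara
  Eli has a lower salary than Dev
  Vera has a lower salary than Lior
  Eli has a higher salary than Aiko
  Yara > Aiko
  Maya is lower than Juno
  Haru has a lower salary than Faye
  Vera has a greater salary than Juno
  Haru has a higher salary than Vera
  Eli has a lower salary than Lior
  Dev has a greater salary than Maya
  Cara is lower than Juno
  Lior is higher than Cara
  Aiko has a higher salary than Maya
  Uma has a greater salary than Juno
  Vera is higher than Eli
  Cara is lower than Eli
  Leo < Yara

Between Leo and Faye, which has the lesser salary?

Leo

Leo < Maya and Maya < Aiko give Leo < Aiko.
Then Aiko < Eli extends the chain to Eli.
With Eli < Vera: Leo < Maya < Aiko < Eli < Vera.
Then Vera < Haru extends the chain to Haru.
Then Haru < Faye extends the chain to Faye.
So Leo < Faye; Leo is the lower of the two.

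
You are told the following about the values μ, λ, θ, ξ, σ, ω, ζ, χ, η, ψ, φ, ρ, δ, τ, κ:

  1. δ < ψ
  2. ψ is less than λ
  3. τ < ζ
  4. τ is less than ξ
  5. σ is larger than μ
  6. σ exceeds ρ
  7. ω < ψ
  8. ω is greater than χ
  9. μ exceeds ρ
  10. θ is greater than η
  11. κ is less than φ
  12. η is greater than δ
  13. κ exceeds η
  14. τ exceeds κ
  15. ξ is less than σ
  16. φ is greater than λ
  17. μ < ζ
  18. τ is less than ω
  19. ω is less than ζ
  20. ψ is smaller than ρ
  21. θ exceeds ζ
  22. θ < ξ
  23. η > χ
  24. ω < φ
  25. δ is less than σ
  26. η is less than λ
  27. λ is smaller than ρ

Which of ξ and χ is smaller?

χ < η and η < κ give χ < κ.
With κ < τ: χ < η < κ < τ.
With τ < ω: χ < η < κ < τ < ω.
With ω < ψ: χ < η < κ < τ < ω < ψ.
Then ψ < λ extends the chain to λ.
Then λ < ρ extends the chain to ρ.
With ρ < μ: χ < η < κ < τ < ω < ψ < λ < ρ < μ.
With μ < ζ: χ < η < κ < τ < ω < ψ < λ < ρ < μ < ζ.
With ζ < θ: χ < η < κ < τ < ω < ψ < λ < ρ < μ < ζ < θ.
With θ < ξ: χ < η < κ < τ < ω < ψ < λ < ρ < μ < ζ < θ < ξ.
So χ < ξ; χ is the smaller of the two.

χ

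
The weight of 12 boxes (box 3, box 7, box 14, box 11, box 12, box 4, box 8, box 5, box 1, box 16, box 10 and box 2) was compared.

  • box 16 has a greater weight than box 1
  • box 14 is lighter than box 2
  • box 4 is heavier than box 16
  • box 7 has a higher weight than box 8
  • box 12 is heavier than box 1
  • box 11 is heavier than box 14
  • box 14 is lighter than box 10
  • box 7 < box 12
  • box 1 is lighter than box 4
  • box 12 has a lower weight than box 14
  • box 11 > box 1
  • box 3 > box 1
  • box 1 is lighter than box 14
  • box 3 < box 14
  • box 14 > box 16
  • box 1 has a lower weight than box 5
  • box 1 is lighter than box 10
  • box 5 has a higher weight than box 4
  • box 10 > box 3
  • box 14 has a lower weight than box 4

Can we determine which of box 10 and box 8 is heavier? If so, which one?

Chaining the given relations: box 8 < box 7 < box 12 < box 14 < box 10.
So box 10 is heavier.

box 10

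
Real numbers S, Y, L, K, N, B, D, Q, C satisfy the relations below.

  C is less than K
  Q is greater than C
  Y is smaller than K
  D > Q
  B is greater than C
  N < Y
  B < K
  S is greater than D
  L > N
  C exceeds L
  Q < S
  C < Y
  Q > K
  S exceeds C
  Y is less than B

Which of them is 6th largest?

Chaining the given pairs: N < L < C < Y < B < K < Q < D < S.
The 6th largest is Y.

Y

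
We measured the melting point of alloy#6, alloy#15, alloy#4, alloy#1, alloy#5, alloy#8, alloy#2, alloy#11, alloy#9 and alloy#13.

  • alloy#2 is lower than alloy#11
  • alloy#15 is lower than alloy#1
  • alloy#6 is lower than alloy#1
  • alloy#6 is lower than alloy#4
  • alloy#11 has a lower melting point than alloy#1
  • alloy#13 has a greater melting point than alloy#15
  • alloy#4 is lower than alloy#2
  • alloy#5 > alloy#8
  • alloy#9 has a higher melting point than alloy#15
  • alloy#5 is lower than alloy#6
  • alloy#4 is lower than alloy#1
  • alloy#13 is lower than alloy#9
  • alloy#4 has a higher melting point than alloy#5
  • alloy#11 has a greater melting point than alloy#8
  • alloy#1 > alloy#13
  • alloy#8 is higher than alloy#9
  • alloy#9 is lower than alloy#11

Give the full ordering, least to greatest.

alloy#15 < alloy#13 < alloy#9 < alloy#8 < alloy#5 < alloy#6 < alloy#4 < alloy#2 < alloy#11 < alloy#1

Nothing is placed below alloy#15, so it is least; from there alloy#15 < alloy#13; alloy#13 < alloy#9; alloy#9 < alloy#8; alloy#8 < alloy#5; alloy#5 < alloy#6; alloy#6 < alloy#4; alloy#4 < alloy#2; alloy#2 < alloy#11; alloy#11 < alloy#1, each given directly.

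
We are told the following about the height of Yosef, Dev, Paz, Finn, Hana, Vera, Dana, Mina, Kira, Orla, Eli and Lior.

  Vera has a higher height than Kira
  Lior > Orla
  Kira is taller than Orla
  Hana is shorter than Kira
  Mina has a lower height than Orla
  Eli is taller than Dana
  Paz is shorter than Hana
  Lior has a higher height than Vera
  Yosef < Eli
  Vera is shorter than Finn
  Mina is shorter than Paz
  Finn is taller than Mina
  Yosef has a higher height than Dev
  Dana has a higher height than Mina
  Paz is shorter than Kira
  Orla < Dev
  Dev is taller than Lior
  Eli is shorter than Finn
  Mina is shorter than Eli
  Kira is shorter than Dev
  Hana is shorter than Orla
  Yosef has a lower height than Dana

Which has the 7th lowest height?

Lior

Piecing the relations together gives one ordering: Mina < Paz < Hana < Orla < Kira < Vera < Lior < Dev < Yosef < Dana < Eli < Finn.
The 7th smallest is Lior.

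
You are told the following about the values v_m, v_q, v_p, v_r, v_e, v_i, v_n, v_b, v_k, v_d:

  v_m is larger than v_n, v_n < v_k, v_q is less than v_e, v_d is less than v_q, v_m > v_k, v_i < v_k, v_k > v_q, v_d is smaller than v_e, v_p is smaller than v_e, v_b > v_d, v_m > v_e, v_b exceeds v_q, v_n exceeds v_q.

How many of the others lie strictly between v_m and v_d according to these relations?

The relations place v_d below v_m. An element lies strictly between them when it is forced above v_d and also forced below v_m.
Above v_d: {v_q, v_e, v_b, v_n, v_k}. Below v_m: {v_q, v_i, v_p, v_e, v_n, v_k}.
Intersection: {v_q, v_e, v_n, v_k} — 4.

4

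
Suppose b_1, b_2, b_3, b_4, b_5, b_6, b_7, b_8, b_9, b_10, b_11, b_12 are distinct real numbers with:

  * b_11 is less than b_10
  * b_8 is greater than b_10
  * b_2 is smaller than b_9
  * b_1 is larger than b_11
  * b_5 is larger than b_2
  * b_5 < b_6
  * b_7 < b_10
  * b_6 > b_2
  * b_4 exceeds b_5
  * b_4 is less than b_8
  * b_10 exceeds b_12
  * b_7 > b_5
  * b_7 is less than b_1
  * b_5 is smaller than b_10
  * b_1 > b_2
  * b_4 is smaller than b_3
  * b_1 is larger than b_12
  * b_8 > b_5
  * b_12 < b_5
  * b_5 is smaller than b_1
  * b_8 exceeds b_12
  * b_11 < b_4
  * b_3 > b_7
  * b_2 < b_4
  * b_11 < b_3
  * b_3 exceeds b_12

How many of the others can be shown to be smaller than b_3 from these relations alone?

6

Directly below b_3: b_12, b_7, b_11, b_4.
One step further: b_2, b_5 (6 so far).
Nothing else is reachable below b_3; 6 in all.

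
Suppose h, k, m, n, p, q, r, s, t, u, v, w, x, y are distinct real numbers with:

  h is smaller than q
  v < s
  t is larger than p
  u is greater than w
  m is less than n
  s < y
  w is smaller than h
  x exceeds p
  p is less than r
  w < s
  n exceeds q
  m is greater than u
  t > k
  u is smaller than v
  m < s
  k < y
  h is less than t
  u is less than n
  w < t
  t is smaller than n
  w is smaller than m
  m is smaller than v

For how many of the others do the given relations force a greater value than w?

Directly above w: u, m, h, t, s.
One step further: q, v, n, y (9 so far).
No other element is forced above w by the given relations, so the count is 9.

9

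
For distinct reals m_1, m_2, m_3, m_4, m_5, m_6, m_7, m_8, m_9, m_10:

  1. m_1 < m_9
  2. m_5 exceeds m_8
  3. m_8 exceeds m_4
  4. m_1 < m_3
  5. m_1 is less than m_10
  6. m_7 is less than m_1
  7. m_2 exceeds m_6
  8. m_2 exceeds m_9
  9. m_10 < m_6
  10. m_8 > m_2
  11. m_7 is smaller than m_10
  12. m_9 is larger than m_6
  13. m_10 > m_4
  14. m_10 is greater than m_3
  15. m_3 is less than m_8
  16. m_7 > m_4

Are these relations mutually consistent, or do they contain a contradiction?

Every relation is compatible with m_4 < m_7 < m_1 < m_3 < m_10 < m_6 < m_9 < m_2 < m_8 < m_5; the set is consistent.

consistent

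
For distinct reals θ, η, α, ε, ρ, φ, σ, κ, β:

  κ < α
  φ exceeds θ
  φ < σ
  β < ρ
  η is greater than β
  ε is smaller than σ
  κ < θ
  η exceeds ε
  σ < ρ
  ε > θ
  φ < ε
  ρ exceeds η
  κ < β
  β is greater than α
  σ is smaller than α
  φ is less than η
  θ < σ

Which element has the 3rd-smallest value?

φ

The consecutive relations fix a unique order: κ < θ < φ < ε < σ < α < β < η < ρ.
Counting 3 from the smallest end gives φ.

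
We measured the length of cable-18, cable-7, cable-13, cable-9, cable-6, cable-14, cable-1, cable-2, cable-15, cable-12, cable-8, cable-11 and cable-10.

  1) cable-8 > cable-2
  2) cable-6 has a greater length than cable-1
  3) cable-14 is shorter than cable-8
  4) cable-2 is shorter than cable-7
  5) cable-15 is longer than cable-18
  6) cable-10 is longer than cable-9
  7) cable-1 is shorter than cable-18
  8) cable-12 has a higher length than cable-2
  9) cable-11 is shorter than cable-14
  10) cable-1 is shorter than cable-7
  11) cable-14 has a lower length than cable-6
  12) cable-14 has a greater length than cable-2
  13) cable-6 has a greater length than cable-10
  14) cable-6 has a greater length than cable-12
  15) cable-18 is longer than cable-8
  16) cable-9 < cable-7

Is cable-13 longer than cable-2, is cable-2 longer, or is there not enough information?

Following every chain through cable-2: above cable-2 we get cable-12, cable-14, cable-8, cable-18, cable-7, cable-6, cable-15.
cable-13 is not reached, and no chain runs the other way from cable-13 to cable-2.
So the given relations leave the order of cable-2 and cable-13 undetermined.

undetermined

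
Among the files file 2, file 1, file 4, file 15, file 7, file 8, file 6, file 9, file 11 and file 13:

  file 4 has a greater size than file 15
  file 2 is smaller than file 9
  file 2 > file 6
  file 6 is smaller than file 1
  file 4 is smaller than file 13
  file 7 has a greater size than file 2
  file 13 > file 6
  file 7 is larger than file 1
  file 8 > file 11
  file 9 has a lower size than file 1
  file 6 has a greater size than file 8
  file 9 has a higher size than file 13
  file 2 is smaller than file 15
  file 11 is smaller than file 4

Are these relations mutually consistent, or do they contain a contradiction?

consistent

The single ordering file 11 < file 8 < file 6 < file 2 < file 15 < file 4 < file 13 < file 9 < file 1 < file 7 satisfies every listed relation, so no contradiction arises.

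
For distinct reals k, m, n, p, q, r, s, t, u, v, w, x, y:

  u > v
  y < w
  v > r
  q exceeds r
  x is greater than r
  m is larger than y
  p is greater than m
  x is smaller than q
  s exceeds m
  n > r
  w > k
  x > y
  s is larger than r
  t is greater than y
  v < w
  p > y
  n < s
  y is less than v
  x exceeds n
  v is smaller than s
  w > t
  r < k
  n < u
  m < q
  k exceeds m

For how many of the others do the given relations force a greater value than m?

5

Directly above m: k, q, s, p.
One step further: w (5 so far).
No other element is forced above m by the given relations, so the count is 5.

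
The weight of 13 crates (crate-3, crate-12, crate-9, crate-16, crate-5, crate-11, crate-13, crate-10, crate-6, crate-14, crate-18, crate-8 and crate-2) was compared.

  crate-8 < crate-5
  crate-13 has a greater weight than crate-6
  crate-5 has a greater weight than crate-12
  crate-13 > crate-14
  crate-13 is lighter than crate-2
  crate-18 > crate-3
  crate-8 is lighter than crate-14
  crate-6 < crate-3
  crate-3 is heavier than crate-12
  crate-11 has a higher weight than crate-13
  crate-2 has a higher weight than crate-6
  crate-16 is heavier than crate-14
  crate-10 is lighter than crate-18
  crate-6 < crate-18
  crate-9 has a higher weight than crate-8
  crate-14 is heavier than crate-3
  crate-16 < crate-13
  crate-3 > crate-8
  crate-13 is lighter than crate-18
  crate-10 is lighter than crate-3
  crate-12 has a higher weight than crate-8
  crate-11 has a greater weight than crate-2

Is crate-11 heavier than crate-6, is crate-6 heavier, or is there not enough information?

crate-11

Link the given pairs in sequence: crate-6 < crate-3; crate-3 < crate-14; crate-14 < crate-16; crate-16 < crate-13; crate-13 < crate-2; crate-2 < crate-11.
Chaining these gives crate-6 < crate-3 < crate-14 < crate-16 < crate-13 < crate-2 < crate-11.
So crate-11 is heavier.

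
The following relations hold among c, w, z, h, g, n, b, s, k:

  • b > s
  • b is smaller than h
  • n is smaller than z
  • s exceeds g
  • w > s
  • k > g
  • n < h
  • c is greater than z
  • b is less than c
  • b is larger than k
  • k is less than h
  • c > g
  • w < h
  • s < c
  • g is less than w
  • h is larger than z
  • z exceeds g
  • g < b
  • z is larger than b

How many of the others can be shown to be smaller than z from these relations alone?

Directly below z: g, n, b.
One step further: s, k (5 so far).
Nothing else is reachable below z; 5 in all.

5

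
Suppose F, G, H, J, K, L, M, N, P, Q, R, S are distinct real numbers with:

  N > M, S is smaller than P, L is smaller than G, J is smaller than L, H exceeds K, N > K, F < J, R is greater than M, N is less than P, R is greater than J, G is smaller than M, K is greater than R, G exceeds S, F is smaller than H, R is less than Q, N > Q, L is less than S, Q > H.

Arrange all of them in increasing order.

F < J < L < S < G < M < R < K < H < Q < N < P

The consecutive links are each given: F < J; J < L; L < S; S < G; G < M; M < R; R < K; K < H; H < Q; Q < N; N < P.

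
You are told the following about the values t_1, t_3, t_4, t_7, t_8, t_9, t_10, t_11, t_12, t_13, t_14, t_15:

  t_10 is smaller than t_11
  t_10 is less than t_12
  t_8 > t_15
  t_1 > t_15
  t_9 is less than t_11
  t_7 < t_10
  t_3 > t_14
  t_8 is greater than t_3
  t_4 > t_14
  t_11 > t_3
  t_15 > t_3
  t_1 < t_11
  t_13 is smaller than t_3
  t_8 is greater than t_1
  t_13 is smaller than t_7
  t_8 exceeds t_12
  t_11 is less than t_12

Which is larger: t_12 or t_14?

t_14 < t_3 and t_3 < t_15 give t_14 < t_15.
With t_15 < t_1: t_14 < t_3 < t_15 < t_1.
With t_1 < t_11: t_14 < t_3 < t_15 < t_1 < t_11.
Then t_11 < t_12 extends the chain to t_12.
So t_14 < t_12; t_12 is the larger of the two.

t_12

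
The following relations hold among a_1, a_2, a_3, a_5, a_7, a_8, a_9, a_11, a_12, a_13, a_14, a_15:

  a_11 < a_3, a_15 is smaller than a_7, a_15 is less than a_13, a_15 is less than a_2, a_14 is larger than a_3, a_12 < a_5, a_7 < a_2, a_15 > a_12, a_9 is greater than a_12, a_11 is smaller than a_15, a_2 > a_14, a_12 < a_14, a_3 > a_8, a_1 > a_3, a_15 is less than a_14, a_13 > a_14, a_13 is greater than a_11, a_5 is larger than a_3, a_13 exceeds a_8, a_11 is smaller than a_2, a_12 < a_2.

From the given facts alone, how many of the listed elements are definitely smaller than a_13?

6

From a_13 the given relations immediately reach a_11, a_8, a_15, a_14.
From those, a_12, a_3 — 6 in total.
Nothing else is reachable below a_13; 6 in all.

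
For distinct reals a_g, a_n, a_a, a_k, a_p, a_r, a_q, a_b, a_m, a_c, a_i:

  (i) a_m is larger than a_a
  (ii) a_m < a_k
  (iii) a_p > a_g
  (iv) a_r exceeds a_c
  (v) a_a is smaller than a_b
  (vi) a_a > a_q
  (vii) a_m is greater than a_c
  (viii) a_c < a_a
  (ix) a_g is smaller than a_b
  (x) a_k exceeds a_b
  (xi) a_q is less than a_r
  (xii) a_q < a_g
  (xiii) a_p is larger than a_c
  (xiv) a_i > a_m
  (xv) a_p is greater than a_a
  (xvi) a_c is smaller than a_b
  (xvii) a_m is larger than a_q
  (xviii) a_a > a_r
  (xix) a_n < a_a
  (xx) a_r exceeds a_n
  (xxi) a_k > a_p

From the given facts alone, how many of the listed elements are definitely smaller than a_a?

The elements the relations force below a_a are a_q, a_c, a_n, a_r — no chain reaches any other.
That is 4.

4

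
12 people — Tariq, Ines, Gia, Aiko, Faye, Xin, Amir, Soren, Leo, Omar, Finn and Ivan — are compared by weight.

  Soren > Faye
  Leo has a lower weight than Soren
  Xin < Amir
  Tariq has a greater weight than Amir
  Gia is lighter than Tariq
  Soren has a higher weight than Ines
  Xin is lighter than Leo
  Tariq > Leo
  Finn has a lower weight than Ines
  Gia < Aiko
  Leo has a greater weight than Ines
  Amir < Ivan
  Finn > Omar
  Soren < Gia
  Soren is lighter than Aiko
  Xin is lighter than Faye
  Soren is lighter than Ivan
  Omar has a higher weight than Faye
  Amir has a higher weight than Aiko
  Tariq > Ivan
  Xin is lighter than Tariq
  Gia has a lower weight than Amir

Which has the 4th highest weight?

Piecing the relations together gives one ordering: Xin < Faye < Omar < Finn < Ines < Leo < Soren < Gia < Aiko < Amir < Ivan < Tariq.
Counting 4 from the largest end gives Aiko.

Aiko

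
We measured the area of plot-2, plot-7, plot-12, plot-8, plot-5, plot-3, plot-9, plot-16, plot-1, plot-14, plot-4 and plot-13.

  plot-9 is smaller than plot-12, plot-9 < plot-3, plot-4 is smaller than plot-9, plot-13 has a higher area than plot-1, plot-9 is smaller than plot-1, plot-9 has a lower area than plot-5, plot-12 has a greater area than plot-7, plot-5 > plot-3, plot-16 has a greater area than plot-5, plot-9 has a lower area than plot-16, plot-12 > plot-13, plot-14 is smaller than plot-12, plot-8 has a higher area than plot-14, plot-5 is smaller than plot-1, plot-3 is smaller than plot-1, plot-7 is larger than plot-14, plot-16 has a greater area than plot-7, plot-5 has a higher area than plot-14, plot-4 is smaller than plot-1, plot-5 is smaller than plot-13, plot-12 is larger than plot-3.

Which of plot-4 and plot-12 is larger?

Link the given pairs in sequence: plot-4 < plot-9; plot-9 < plot-5; plot-5 < plot-1; plot-1 < plot-13; plot-13 < plot-12.
Chaining these gives plot-4 < plot-9 < plot-5 < plot-1 < plot-13 < plot-12.
So plot-4 < plot-12; plot-12 is the larger of the two.

plot-12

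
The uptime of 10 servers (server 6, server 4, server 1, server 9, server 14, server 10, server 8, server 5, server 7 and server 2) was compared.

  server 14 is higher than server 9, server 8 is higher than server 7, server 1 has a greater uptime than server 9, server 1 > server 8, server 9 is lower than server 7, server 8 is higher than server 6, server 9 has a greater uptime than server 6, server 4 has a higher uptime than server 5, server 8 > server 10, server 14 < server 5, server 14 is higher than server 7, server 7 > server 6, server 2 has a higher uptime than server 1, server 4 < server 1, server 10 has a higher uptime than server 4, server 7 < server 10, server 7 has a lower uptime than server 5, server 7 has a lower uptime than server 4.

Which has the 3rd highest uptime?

server 8

Chaining the given pairs: server 6 < server 9 < server 7 < server 14 < server 5 < server 4 < server 10 < server 8 < server 1 < server 2.
Counting 3 from the largest end gives server 8.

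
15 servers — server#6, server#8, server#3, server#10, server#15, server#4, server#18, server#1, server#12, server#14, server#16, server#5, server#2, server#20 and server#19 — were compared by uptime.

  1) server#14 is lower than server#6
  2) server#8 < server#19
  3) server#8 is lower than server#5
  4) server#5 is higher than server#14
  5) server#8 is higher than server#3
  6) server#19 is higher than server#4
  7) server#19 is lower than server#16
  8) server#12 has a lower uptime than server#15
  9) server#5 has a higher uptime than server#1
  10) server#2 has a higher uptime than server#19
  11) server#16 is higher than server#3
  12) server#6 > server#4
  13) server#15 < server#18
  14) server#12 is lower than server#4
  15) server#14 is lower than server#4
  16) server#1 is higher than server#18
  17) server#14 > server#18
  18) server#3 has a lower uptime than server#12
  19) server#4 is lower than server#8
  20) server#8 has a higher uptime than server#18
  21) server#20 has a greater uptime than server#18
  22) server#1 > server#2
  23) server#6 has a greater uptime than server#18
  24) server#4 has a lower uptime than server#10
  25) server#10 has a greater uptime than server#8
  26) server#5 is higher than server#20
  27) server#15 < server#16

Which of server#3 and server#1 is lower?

Link the given pairs in sequence: server#3 < server#12; server#12 < server#15; server#15 < server#18; server#18 < server#14; server#14 < server#4; server#4 < server#8; server#8 < server#19; server#19 < server#2; server#2 < server#1.
Chaining these gives server#3 < server#12 < server#15 < server#18 < server#14 < server#4 < server#8 < server#19 < server#2 < server#1.
So server#3 < server#1; server#3 is the lower of the two.

server#3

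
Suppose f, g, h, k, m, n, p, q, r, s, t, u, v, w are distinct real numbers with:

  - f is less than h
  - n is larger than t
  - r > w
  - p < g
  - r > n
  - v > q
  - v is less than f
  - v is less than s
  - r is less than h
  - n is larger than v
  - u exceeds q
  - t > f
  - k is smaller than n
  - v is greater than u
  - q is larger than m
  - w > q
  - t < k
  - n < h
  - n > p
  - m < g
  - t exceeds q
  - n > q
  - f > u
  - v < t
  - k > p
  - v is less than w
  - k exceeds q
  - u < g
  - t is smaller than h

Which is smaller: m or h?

m

Following the relations from m: m < q < u < v < f < t < k < n < r < h.
So m < h; m is the smaller of the two.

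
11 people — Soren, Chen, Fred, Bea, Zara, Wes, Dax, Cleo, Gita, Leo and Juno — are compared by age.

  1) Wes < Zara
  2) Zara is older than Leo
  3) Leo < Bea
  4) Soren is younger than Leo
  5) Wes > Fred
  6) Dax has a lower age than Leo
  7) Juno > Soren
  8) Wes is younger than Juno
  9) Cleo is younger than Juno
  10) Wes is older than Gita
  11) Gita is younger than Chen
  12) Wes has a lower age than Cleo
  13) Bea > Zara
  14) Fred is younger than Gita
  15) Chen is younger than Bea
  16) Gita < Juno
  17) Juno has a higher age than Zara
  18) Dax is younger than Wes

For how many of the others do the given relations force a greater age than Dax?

From Dax the given relations immediately reach Wes, Leo.
From those, Cleo, Zara, Juno, Bea — 6 in total.
No other element is forced above Dax by the given relations, so the count is 6.

6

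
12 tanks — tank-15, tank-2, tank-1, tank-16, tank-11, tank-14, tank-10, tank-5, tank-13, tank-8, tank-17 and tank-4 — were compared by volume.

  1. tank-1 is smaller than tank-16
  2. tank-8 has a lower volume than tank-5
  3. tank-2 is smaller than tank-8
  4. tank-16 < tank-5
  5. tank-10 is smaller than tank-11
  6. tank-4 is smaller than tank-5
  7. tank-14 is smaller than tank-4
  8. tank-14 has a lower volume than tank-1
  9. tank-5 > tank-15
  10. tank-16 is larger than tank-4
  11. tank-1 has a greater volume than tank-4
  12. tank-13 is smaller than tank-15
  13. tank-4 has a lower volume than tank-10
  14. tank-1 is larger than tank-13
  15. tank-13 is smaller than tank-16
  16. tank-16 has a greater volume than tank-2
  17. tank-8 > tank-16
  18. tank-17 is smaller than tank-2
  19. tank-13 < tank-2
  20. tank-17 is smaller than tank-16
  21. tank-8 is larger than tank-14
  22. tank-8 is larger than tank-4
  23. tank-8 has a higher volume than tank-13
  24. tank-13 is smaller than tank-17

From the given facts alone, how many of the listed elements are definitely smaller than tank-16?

6

The elements the relations force below tank-16 are tank-13, tank-14, tank-4, tank-17, tank-2, tank-1 — no chain reaches any other.
That is 6.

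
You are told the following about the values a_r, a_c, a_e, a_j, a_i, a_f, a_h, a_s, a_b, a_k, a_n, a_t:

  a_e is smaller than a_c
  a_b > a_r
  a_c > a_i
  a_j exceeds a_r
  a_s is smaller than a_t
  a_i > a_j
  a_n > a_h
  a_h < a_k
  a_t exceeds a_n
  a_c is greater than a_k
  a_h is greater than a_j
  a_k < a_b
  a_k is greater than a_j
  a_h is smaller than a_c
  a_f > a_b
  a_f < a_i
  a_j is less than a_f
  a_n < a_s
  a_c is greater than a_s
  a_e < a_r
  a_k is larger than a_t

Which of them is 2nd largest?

a_i

The consecutive relations fix a unique order: a_e < a_r < a_j < a_h < a_n < a_s < a_t < a_k < a_b < a_f < a_i < a_c.
Counting 2 from the largest end gives a_i.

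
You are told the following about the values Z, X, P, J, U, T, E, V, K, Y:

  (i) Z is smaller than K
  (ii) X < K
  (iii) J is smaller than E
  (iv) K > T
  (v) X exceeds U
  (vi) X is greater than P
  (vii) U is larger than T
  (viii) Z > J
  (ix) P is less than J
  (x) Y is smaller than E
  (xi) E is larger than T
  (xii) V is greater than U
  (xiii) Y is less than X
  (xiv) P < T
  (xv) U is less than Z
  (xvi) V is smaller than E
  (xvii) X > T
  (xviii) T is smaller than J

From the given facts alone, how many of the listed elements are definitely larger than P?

8

From P the given relations immediately reach T, J, X.
From those, U, Z, K, E — 7 in total.
From those, V — 8 in total.
Nothing else is reachable above P; 8 in all.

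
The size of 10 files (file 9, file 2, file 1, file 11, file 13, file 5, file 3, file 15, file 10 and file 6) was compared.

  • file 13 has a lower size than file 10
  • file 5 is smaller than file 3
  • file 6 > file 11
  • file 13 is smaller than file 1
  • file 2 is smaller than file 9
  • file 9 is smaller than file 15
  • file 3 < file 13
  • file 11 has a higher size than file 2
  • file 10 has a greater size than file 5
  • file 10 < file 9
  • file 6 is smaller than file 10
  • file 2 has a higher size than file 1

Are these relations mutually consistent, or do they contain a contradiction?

consistent

Every relation is compatible with file 5 < file 3 < file 13 < file 1 < file 2 < file 11 < file 6 < file 10 < file 9 < file 15; the set is consistent.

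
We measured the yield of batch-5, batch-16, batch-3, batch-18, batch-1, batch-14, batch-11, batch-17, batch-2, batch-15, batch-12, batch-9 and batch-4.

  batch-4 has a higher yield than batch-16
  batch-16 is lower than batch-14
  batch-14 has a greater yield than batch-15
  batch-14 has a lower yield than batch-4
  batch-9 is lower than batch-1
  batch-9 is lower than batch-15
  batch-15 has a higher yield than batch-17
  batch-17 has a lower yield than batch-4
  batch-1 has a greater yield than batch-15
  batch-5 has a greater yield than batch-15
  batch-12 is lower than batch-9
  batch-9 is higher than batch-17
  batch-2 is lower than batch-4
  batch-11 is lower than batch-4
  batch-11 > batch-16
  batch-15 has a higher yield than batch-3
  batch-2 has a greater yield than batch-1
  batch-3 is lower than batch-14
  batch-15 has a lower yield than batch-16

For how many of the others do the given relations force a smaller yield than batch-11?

6

From batch-11 the given relations immediately reach batch-16.
From those, batch-15 — 2 in total.
From those, batch-17, batch-3, batch-9 — 5 in total.
From those, batch-12 — 6 in total.
Nothing else is reachable below batch-11; 6 in all.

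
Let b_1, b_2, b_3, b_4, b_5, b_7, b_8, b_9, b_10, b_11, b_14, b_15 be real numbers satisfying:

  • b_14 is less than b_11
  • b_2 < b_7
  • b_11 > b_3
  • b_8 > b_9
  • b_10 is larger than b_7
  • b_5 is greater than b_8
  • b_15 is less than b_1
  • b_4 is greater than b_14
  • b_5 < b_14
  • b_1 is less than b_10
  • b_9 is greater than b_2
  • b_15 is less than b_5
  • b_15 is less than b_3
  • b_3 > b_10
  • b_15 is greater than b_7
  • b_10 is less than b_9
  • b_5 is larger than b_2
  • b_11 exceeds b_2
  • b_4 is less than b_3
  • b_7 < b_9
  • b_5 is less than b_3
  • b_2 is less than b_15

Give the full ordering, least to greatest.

The consecutive links are each given: b_2 < b_7; b_7 < b_15; b_15 < b_1; b_1 < b_10; b_10 < b_9; b_9 < b_8; b_8 < b_5; b_5 < b_14; b_14 < b_4; b_4 < b_3; b_3 < b_11.

b_2 < b_7 < b_15 < b_1 < b_10 < b_9 < b_8 < b_5 < b_14 < b_4 < b_3 < b_11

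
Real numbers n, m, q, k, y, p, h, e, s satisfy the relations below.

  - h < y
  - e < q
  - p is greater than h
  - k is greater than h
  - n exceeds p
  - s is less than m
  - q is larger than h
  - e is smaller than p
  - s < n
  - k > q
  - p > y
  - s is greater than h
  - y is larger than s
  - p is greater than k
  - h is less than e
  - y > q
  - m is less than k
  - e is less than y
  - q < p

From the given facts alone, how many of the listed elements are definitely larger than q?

From q the given relations immediately reach y, k, p.
From those, n — 4 in total.
Nothing else is reachable above q; 4 in all.

4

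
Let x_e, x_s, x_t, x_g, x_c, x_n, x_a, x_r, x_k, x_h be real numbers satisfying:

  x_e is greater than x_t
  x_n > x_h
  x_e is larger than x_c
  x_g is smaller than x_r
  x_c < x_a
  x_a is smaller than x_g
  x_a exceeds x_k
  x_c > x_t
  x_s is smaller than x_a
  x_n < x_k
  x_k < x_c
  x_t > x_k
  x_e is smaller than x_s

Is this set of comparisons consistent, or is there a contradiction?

The single ordering x_h < x_n < x_k < x_t < x_c < x_e < x_s < x_a < x_g < x_r satisfies every listed relation, so no contradiction arises.

consistent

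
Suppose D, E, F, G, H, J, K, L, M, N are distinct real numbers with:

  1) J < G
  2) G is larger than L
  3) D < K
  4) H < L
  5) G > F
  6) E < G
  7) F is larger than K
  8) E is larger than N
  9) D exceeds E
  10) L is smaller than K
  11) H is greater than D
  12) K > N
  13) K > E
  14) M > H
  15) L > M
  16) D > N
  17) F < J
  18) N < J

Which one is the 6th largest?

M

Chaining the given pairs: N < E < D < H < M < L < K < F < J < G.
Counting 6 from the largest end gives M.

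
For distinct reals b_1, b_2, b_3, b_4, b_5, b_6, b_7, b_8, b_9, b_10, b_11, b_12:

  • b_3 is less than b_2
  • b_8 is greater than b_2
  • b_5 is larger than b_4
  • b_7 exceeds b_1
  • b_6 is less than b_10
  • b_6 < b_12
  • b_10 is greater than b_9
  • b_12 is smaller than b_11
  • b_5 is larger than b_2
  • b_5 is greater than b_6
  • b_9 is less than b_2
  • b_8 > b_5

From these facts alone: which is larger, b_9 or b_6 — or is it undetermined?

Following every chain through b_9: above b_9 we get b_2, b_5, b_8, b_10.
b_6 is not reached, and no chain runs the other way from b_6 to b_9.
So the given relations leave the order of b_9 and b_6 undetermined.

undetermined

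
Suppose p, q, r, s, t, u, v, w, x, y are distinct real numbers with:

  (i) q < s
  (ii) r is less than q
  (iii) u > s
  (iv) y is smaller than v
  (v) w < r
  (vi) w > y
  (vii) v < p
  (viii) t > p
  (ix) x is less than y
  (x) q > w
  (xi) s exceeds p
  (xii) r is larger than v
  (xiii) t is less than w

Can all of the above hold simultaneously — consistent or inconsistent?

Every relation is compatible with x < y < v < p < t < w < r < q < s < u; the set is consistent.

consistent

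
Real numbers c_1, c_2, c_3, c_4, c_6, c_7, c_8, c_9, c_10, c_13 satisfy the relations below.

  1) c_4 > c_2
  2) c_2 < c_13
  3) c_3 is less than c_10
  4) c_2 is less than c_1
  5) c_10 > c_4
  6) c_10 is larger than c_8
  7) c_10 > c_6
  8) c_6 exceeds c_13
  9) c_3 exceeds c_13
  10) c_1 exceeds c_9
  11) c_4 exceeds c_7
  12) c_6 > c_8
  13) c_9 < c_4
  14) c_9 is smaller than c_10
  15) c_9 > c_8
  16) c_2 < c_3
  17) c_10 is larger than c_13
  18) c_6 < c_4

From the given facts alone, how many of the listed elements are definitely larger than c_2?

6

The elements the relations force above c_2 are c_13, c_3, c_1, c_6, c_4, c_10 — no chain reaches any other.
That is 6.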